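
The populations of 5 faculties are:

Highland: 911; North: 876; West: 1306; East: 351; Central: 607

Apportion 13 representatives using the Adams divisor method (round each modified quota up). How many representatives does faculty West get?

Standard divisor 4051/13 ≈ 311.615; standard quotas: Highland 2.923, North 2.811, West 4.191, East 1.126, Central 1.948.
Rounding up gives 3, 3, 5, 2, 2 = 15 seats, so the divisor must be adjusted.
With modified divisor 400: modified quotas Highland 2.277, North 2.190, West 3.265, East 0.877, Central 1.518.
Rounding up: Highland 3, North 3, West 4, East 1, Central 2 (total 13).
West receives 4.

4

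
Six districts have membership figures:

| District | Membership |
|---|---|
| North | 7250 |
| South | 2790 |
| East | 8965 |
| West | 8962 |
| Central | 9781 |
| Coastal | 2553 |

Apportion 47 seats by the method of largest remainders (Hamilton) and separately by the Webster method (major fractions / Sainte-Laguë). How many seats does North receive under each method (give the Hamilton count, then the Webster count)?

Hamilton: North 9, South 3, East 11, West 10, Central 11, Coastal 3.
Webster: North 8, South 3, East 11, West 11, Central 11, Coastal 3.
North gets 9 under Hamilton and 8 under Webster.

9 and 8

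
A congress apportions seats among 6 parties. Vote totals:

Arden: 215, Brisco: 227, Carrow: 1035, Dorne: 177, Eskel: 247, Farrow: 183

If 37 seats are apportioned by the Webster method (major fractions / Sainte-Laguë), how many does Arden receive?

Standard divisor 2084/37 ≈ 56.324; standard quotas: Arden 3.817, Brisco 4.030, Carrow 18.376, Dorne 3.143, Eskel 4.385, Farrow 3.249.
Rounding to the nearest integer gives 4, 4, 18, 3, 4, 3 = 36 seats, so the divisor must be adjusted.
With modified divisor 55.4: modified quotas Arden 3.881, Brisco 4.097, Carrow 18.682, Dorne 3.195, Eskel 4.458, Farrow 3.303.
Rounding to the nearest integer: Arden 4, Brisco 4, Carrow 19, Dorne 3, Eskel 4, Farrow 3 (total 37).
Arden receives 4.

4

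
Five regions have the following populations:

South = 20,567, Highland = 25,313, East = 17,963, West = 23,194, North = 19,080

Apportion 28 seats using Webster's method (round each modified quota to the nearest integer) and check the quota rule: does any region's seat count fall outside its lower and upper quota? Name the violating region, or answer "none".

none

Standard quotas: South 5.427, Highland 6.679, East 4.740, West 6.120, North 5.034.
Webster allocation: South 5, Highland 7, East 5, West 6, North 5.
Every allocation lies between the lower and upper quota.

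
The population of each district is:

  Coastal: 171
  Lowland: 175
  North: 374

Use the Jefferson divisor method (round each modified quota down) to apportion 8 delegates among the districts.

Standard divisor 720/8 ≈ 90; standard quotas: Coastal 1.900, Lowland 1.944, North 4.156.
Rounding down gives 1, 1, 4 = 6 seats, so the divisor must be adjusted.
With modified divisor 80: modified quotas Coastal 2.138, Lowland 2.188, North 4.675.
Rounding down: Coastal 2, Lowland 2, North 4 (total 8).

Coastal 2, Lowland 2, North 4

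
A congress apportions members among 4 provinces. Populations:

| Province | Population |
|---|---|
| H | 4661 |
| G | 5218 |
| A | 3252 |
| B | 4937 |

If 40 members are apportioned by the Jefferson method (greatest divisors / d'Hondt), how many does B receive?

11

Standard divisor 18068/40 ≈ 451.7; standard quotas: H 10.319, G 11.552, A 7.199, B 10.930.
Rounding down gives 10, 11, 7, 10 = 38 seats, so the divisor must be adjusted.
With modified divisor 430: modified quotas H 10.840, G 12.135, A 7.563, B 11.481.
Rounding down: H 10, G 12, A 7, B 11 (total 40).
B receives 11.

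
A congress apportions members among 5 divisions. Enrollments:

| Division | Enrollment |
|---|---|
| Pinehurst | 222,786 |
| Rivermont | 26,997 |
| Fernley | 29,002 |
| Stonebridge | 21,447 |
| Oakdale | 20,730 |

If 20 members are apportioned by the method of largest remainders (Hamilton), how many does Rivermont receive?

2

Total 320962; standard divisor 320962/20 ≈ 16048.1.
Standard quotas: Pinehurst 13.8824, Rivermont 1.6823, Fernley 1.8072, Stonebridge 1.3364, Oakdale 1.2917.
Lower quotas: Pinehurst 13, Rivermont 1, Fernley 1, Stonebridge 1, Oakdale 1 (sum 17, leaving 3 seats).
Remainders in descending order: Pinehurst 0.8824, Fernley 0.8072, Rivermont 0.6823, Stonebridge 0.3364, Oakdale 0.2917.
Largest remainders: Pinehurst, Fernley, Rivermont receive the extra seats.
Rivermont receives 2.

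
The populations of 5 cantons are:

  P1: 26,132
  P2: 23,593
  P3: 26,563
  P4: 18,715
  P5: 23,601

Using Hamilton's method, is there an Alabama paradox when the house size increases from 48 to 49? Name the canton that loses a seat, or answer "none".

At 48 seats: P1 11, P2 9, P3 11, P4 8, P5 9.
At 49 seats: P1 11, P2 10, P3 11, P4 7, P5 10.
P4 drops from 8 to 7.

P4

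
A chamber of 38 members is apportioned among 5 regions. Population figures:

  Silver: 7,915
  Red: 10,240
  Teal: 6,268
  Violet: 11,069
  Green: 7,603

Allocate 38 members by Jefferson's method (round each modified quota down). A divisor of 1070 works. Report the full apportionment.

With modified divisor 1070: modified quotas Silver 7.397, Red 9.570, Teal 5.858, Violet 10.345, Green 7.106.
Rounding down: Silver 7, Red 9, Teal 5, Violet 10, Green 7 (total 38).

Silver=7, Red=9, Teal=5, Violet=10, Green=7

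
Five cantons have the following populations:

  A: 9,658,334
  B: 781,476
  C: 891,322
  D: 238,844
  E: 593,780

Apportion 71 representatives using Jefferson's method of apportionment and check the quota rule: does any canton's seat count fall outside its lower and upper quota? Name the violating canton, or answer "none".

A

Standard quotas: A 56.376, B 4.561, C 5.203, D 1.394, E 3.466.
Jefferson allocation: A 58, B 4, C 5, D 1, E 3.
A has quota 56.376 (lower 56, upper 57) but receives 58 — outside the quota interval.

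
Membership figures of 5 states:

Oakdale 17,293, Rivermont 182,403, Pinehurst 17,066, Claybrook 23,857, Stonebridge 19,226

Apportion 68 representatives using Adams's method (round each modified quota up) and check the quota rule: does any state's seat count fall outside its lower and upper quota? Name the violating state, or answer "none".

Standard quotas: Oakdale 4.525, Rivermont 47.734, Pinehurst 4.466, Claybrook 6.243, Stonebridge 5.031.
Adams allocation: Oakdale 5, Rivermont 46, Pinehurst 5, Claybrook 7, Stonebridge 5.
Rivermont has quota 47.734 (lower 47, upper 48) but receives 46 — outside the quota interval.

Rivermont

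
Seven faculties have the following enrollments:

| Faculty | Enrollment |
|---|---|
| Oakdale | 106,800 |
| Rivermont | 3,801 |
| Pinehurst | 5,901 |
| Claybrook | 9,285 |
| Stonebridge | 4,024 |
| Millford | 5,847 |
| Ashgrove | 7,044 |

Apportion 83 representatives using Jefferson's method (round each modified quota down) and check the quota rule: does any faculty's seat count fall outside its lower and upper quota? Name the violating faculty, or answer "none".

Standard quotas: Oakdale 62.118, Rivermont 2.211, Pinehurst 3.432, Claybrook 5.400, Stonebridge 2.340, Millford 3.401, Ashgrove 4.097.
Jefferson allocation: Oakdale 64, Rivermont 2, Pinehurst 3, Claybrook 5, Stonebridge 2, Millford 3, Ashgrove 4.
Oakdale has quota 62.118 (lower 62, upper 63) but receives 64 — outside the quota interval.

Oakdale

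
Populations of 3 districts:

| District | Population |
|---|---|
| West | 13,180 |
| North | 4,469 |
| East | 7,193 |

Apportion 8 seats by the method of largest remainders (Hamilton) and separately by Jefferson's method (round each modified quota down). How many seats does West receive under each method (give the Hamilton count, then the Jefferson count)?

4 and 5

Hamilton: West 4, North 2, East 2.
Jefferson: West 5, North 1, East 2.
West gets 4 under Hamilton and 5 under Jefferson.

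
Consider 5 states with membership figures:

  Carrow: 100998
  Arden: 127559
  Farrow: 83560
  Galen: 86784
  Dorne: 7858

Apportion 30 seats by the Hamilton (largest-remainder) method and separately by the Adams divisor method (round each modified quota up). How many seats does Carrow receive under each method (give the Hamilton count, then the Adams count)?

Hamilton: Carrow 8, Arden 9, Farrow 6, Galen 6, Dorne 1.
Adams: Carrow 7, Arden 9, Farrow 6, Galen 7, Dorne 1.
Carrow gets 8 under Hamilton and 7 under Adams.

8 and 7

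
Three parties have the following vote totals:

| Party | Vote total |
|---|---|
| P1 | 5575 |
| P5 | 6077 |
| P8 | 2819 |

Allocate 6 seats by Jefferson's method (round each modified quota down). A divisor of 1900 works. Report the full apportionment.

P1: 2, P5: 3, P8: 1

With modified divisor 1900: modified quotas P1 2.934, P5 3.198, P8 1.484.
Rounding down: P1 2, P5 3, P8 1 (total 6).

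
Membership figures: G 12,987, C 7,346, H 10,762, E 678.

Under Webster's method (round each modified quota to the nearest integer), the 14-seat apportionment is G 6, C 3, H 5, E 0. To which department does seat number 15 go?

Priority for the next seat is population ÷ (current seats + 0.5).
Priorities: G 1998.000, C 2098.857, H 1956.727, E 1356.000.
Highest priority: C.

C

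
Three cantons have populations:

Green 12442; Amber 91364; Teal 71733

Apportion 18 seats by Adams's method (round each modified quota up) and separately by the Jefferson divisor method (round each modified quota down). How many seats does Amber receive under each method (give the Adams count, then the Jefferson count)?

9 and 10

Adams: Green 2, Amber 9, Teal 7.
Jefferson: Green 1, Amber 10, Teal 7.
Amber gets 9 under Adams and 10 under Jefferson.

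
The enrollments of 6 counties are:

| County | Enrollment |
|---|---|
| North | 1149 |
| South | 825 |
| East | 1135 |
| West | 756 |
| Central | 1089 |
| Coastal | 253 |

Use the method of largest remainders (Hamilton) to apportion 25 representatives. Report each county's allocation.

Total 5207; standard divisor 5207/25 ≈ 208.28.
Standard quotas: North 5.517, South 3.961, East 5.449, West 3.630, Central 5.229, Coastal 1.215.
Lower quotas: North 5, South 3, East 5, West 3, Central 5, Coastal 1 (sum 22, leaving 3 seats).
Remainders in descending order: South 0.961, West 0.630, North 0.517, East 0.449, Central 0.229, Coastal 0.215.
The surplus seats go to South, West, North.

North=6, South=4, East=5, West=4, Central=5, Coastal=1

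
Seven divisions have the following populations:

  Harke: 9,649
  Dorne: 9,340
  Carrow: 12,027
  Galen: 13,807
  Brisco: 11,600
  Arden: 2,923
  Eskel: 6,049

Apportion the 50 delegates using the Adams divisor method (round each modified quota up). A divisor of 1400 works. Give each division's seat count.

With modified divisor 1400: modified quotas Harke 6.892, Dorne 6.671, Carrow 8.591, Galen 9.862, Brisco 8.286, Arden 2.088, Eskel 4.321.
Rounding up: Harke 7, Dorne 7, Carrow 9, Galen 10, Brisco 9, Arden 3, Eskel 5 (total 50).

Harke 7, Dorne 7, Carrow 9, Galen 10, Brisco 9, Arden 3, Eskel 5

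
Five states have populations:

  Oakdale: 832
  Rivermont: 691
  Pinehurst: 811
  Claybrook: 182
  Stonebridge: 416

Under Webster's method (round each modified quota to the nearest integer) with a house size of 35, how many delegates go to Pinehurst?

Standard divisor 2932/35 ≈ 83.771; standard quotas: Oakdale 9.932, Rivermont 8.249, Pinehurst 9.681, Claybrook 2.173, Stonebridge 4.966.
Rounding to the nearest integer gives Oakdale 10, Rivermont 8, Pinehurst 10, Claybrook 2, Stonebridge 5 — total 35, matching the house size, so no adjustment is needed.
Pinehurst receives 10.

10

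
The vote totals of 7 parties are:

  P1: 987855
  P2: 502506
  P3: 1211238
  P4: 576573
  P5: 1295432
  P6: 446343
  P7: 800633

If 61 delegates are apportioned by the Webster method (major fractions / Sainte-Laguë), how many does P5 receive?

14

Standard divisor 5820580/61 ≈ 95419.344; standard quotas: P1 10.353, P2 5.266, P3 12.694, P4 6.043, P5 13.576, P6 4.678, P7 8.391.
Rounding to the nearest integer gives P1 10, P2 5, P3 13, P4 6, P5 14, P6 5, P7 8 — total 61, matching the house size, so no adjustment is needed.
P5 receives 14.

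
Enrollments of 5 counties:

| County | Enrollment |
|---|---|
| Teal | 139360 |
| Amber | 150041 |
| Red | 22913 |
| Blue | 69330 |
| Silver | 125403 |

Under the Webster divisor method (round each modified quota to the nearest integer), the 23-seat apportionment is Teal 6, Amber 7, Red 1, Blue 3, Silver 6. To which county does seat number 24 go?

Priority for the next seat is population ÷ (current seats + 0.5).
Priorities: Teal 21440.000, Amber 20005.467, Red 15275.333, Blue 19808.571, Silver 19292.769.
Highest priority: Teal.

Teal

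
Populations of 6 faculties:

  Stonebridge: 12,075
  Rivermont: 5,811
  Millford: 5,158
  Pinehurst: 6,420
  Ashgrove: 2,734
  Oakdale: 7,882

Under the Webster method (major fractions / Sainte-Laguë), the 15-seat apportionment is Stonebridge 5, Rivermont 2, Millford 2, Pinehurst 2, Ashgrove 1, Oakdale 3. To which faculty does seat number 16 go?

Pinehurst

Priority for the next seat is population ÷ (current seats + 0.5).
Priorities: Stonebridge 2195.455, Rivermont 2324.400, Millford 2063.200, Pinehurst 2568.000, Ashgrove 1822.667, Oakdale 2252.000.
Highest priority: Pinehurst.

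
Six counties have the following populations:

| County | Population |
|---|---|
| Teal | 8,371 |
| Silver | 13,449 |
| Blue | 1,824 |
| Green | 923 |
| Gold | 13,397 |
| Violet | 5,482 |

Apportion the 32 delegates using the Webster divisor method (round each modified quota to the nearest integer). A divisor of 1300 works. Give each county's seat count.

Teal=6; Silver=10; Blue=1; Green=1; Gold=10; Violet=4

With modified divisor 1300: modified quotas Teal 6.439, Silver 10.345, Blue 1.403, Green 0.710, Gold 10.305, Violet 4.217.
Rounding to the nearest integer: Teal 6, Silver 10, Blue 1, Green 1, Gold 10, Violet 4 (total 32).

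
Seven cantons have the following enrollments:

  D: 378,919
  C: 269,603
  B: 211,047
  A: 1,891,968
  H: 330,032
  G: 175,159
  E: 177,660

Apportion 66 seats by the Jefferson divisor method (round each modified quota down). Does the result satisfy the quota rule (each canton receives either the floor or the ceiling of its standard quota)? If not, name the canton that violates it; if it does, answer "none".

A

Standard quotas: D 7.282, C 5.181, B 4.056, A 36.359, H 6.342, G 3.366, E 3.414.
Jefferson allocation: D 7, C 5, B 4, A 38, H 6, G 3, E 3.
A has quota 36.359 (lower 36, upper 37) but receives 38 — outside the quota interval.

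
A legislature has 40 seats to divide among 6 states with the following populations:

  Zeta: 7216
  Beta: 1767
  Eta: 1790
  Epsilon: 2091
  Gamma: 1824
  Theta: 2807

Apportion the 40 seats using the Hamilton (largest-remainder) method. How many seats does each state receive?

Zeta 17, Beta 4, Eta 4, Epsilon 5, Gamma 4, Theta 6

Total 17495; standard divisor 17495/40 ≈ 437.375.
Standard quotas: Zeta 16.4984, Beta 4.0400, Eta 4.0926, Epsilon 4.7808, Gamma 4.1703, Theta 6.4178.
Lower quotas: Zeta 16, Beta 4, Eta 4, Epsilon 4, Gamma 4, Theta 6 (sum 38, leaving 2 seats).
Remainders in descending order: Epsilon 0.7808, Zeta 0.4984, Theta 0.4178, Gamma 0.1703, Eta 0.0926, Beta 0.0400.
The surplus seats go to Epsilon, Zeta.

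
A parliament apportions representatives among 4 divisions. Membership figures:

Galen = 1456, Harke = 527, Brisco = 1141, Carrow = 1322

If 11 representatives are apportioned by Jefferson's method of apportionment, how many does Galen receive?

4

Standard divisor 4446/11 ≈ 404.182; standard quotas: Galen 3.602, Harke 1.304, Brisco 2.823, Carrow 3.271.
Rounding down gives 3, 1, 2, 3 = 9 seats, so the divisor must be adjusted.
With modified divisor 350: modified quotas Galen 4.160, Harke 1.506, Brisco 3.260, Carrow 3.777.
Rounding down: Galen 4, Harke 1, Brisco 3, Carrow 3 (total 11).
Galen receives 4.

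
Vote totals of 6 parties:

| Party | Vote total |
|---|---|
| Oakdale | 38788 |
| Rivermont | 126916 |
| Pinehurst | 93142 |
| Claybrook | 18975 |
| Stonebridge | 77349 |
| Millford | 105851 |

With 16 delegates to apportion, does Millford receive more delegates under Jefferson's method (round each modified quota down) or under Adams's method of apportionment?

Jefferson: Oakdale 1, Rivermont 5, Pinehurst 3, Claybrook 0, Stonebridge 3, Millford 4.
Adams: Oakdale 2, Rivermont 4, Pinehurst 3, Claybrook 1, Stonebridge 3, Millford 3.
Millford gets 4 under Jefferson and 3 under Adams.

Jefferson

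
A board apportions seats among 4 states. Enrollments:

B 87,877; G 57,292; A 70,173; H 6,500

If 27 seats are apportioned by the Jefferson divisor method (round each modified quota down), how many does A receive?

Standard divisor 221842/27 ≈ 8216.37; standard quotas: B 10.695, G 6.973, A 8.541, H 0.791.
Rounding down gives 10, 6, 8, 0 = 24 seats, so the divisor must be adjusted.
With modified divisor 7600: modified quotas B 11.563, G 7.538, A 9.233, H 0.855.
Rounding down: B 11, G 7, A 9, H 0 (total 27).
A receives 9.

9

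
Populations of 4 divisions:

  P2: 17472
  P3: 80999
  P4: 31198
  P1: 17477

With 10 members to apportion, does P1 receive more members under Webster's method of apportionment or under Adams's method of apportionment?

Adams

Webster: P2 1, P3 6, P4 2, P1 1.
Adams: P2 1, P3 5, P4 2, P1 2.
P1 gets 1 under Webster and 2 under Adams.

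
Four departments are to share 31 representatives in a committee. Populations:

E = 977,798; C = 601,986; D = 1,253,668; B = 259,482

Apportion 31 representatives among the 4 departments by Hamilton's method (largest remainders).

Total 3092934; standard divisor 3092934/31 ≈ 99772.065.
Standard quotas: E 9.8003, C 6.0336, D 12.5653, B 2.6007.
Lower quotas: E 9, C 6, D 12, B 2 (sum 29, leaving 2 seats).
Remainders in descending order: E 0.8003, B 0.6007, D 0.5653, C 0.0336.
Largest remainders: E, B receive the extra seats.

E 10, C 6, D 12, B 3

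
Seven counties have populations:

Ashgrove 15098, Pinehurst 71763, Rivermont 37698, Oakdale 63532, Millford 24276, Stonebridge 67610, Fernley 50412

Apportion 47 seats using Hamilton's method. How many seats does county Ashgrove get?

2

Standard divisor: 330389 ÷ 47 ≈ 7029.553.
Standard quotas: Ashgrove 2.1478, Pinehurst 10.2088, Rivermont 5.3628, Oakdale 9.0378, Millford 3.4534, Stonebridge 9.6180, Fernley 7.1714.
Lower quotas: Ashgrove 2, Pinehurst 10, Rivermont 5, Oakdale 9, Millford 3, Stonebridge 9, Fernley 7 (sum 45, leaving 2 seats).
Remainders in descending order: Stonebridge 0.6180, Millford 0.4534, Rivermont 0.3628, Pinehurst 0.2088, Fernley 0.1714, Ashgrove 0.1478, Oakdale 0.0378.
The surplus seats go to Stonebridge, Millford.
Ashgrove receives 2.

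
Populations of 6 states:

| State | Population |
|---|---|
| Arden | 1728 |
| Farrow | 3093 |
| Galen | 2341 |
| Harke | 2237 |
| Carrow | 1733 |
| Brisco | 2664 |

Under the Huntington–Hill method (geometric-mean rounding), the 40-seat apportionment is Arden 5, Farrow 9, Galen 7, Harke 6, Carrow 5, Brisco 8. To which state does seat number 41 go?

Priority for the next seat is population ÷ (√(s·(s+1))).
Priorities: Arden 315.488, Farrow 326.031, Galen 312.829, Harke 345.177, Carrow 316.401, Brisco 313.955.
Highest priority: Harke.

Harke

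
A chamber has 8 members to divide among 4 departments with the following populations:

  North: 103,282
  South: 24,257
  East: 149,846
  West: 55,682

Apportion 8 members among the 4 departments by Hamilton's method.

North 2, South 1, East 4, West 1

Standard divisor: 333067 ÷ 8 ≈ 41633.375.
Standard quotas: North 2.4808, South 0.5826, East 3.5992, West 1.3374.
Lower quotas: North 2, South 0, East 3, West 1 (sum 6, leaving 2 seats).
Remainders in descending order: East 0.5992, South 0.5826, North 0.4808, West 0.3374.
The surplus seats go to East, South.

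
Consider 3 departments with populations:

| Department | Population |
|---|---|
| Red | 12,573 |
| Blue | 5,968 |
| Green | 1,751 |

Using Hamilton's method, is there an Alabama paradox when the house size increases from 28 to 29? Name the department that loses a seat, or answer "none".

At 28 seats: Red 17, Blue 8, Green 3.
At 29 seats: Red 18, Blue 9, Green 2.
Green drops from 3 to 2.

Green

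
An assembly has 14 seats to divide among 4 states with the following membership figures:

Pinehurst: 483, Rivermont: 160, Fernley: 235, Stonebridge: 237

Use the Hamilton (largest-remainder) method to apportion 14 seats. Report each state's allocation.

Pinehurst=6, Rivermont=2, Fernley=3, Stonebridge=3

Standard divisor: 1115 ÷ 14 ≈ 79.643.
Standard quotas: Pinehurst 6.065, Rivermont 2.009, Fernley 2.951, Stonebridge 2.976.
Lower quotas: Pinehurst 6, Rivermont 2, Fernley 2, Stonebridge 2 (sum 12, leaving 2 seats).
Remainders in descending order: Stonebridge 0.976, Fernley 0.951, Pinehurst 0.065, Rivermont 0.009.
The surplus seats go to Stonebridge, Fernley.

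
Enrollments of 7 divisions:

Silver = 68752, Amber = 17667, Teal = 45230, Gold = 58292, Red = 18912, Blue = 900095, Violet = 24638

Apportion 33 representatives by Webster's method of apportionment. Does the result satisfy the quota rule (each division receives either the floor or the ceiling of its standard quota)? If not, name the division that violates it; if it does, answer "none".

Blue

Standard quotas: Silver 2.001, Amber 0.514, Teal 1.317, Gold 1.697, Red 0.551, Blue 26.203, Violet 0.717.
Webster allocation: Silver 2, Amber 1, Teal 1, Gold 2, Red 1, Blue 25, Violet 1.
Blue has quota 26.203 (lower 26, upper 27) but receives 25 — outside the quota interval.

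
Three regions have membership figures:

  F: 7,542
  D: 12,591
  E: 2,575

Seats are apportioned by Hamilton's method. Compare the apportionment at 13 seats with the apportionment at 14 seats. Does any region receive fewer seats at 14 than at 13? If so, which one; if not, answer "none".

E

At 13 seats: F 4, D 7, E 2.
At 14 seats: F 5, D 8, E 1.
E drops from 2 to 1.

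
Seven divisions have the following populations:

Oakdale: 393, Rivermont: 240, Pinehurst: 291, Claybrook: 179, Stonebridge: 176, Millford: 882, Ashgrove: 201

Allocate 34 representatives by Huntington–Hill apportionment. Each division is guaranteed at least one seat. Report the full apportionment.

Oakdale 6, Rivermont 3, Pinehurst 4, Claybrook 3, Stonebridge 3, Millford 12, Ashgrove 3

With divisor 71: modified quotas Oakdale 5.535, Rivermont 3.380, Pinehurst 4.099, Claybrook 2.521, Stonebridge 2.479, Millford 12.423, Ashgrove 2.831.
Geometric-mean thresholds: Oakdale √(5·6)=5.477, Rivermont √(3·4)=3.464, Pinehurst √(4·5)=4.472, Claybrook √(2·3)=2.449, Stonebridge √(2·3)=2.449, Millford √(12·13)=12.490, Ashgrove √(2·3)=2.449.
Each quota rounded against its threshold gives Oakdale 6, Rivermont 3, Pinehurst 4, Claybrook 3, Stonebridge 3, Millford 12, Ashgrove 3 (total 34).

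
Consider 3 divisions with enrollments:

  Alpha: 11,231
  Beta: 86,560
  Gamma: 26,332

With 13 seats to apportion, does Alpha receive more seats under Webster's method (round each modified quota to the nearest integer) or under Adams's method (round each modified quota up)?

Adams

Webster: Alpha 1, Beta 9, Gamma 3.
Adams: Alpha 2, Beta 8, Gamma 3.
Alpha gets 1 under Webster and 2 under Adams.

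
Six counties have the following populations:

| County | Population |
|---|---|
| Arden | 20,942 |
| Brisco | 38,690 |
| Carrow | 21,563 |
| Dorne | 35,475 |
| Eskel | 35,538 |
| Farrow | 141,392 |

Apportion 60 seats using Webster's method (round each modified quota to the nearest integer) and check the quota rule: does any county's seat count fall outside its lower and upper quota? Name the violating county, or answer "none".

Standard quotas: Arden 4.280, Brisco 7.907, Carrow 4.407, Dorne 7.250, Eskel 7.263, Farrow 28.895.
Webster allocation: Arden 4, Brisco 8, Carrow 4, Dorne 7, Eskel 7, Farrow 30.
Farrow has quota 28.895 (lower 28, upper 29) but receives 30 — outside the quota interval.

Farrow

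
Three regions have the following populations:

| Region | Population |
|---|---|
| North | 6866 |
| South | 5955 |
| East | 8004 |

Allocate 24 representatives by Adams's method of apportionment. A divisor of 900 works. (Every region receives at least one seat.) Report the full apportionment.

With modified divisor 900: modified quotas North 7.629, South 6.617, East 8.893.
Rounding up: North 8, South 7, East 9 (total 24).

North=8, South=7, East=9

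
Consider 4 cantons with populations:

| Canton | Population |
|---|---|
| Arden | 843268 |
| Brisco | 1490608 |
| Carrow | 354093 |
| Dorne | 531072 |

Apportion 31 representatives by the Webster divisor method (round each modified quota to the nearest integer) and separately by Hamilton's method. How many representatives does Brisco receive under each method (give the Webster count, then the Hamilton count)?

15 and 14

Webster: Arden 8, Brisco 15, Carrow 3, Dorne 5.
Hamilton: Arden 8, Brisco 14, Carrow 4, Dorne 5.
Brisco gets 15 under Webster and 14 under Hamilton.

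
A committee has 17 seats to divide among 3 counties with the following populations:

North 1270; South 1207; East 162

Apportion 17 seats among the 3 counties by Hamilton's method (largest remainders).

The standard divisor is 2639/17 ≈ 155.235.
Standard quotas: North 8.181, South 7.775, East 1.044.
Lower quotas: North 8, South 7, East 1 (sum 16, leaving 1 seat).
Remainders in descending order: South 0.775, North 0.181, East 0.044.
Largest remainder: South receives the extra seat.

North 8; South 8; East 1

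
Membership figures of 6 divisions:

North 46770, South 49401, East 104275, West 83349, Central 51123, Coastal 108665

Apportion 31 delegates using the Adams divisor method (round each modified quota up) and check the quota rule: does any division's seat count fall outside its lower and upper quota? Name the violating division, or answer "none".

Standard quotas: North 3.269, South 3.452, East 7.287, West 5.825, Central 3.573, Coastal 7.594.
Adams allocation: North 3, South 4, East 7, West 6, Central 4, Coastal 7.
Every allocation lies between the lower and upper quota.

none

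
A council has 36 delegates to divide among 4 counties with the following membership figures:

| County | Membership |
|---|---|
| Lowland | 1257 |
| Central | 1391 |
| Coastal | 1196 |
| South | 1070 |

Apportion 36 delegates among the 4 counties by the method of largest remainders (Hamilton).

Total 4914; standard divisor 4914/36 ≈ 136.5.
Standard quotas: Lowland 9.209, Central 10.190, Coastal 8.762, South 7.839.
Lower quotas: Lowland 9, Central 10, Coastal 8, South 7 (sum 34, leaving 2 seats).
Remainders in descending order: South 0.839, Coastal 0.762, Lowland 0.209, Central 0.190.
The surplus seats go to South, Coastal.

Lowland 9, Central 10, Coastal 9, South 8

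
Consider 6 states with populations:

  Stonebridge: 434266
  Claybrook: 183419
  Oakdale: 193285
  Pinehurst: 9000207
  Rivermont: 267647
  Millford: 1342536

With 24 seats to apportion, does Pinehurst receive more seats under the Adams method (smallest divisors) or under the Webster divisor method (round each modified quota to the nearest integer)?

Adams: Stonebridge 1, Claybrook 1, Oakdale 1, Pinehurst 17, Rivermont 1, Millford 3.
Webster: Stonebridge 1, Claybrook 0, Oakdale 0, Pinehurst 19, Rivermont 1, Millford 3.
Pinehurst gets 17 under Adams and 19 under Webster.

Webster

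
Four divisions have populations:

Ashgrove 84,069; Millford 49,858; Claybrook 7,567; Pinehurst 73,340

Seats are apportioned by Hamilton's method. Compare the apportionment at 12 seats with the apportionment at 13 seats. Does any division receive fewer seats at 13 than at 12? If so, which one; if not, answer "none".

none

At 12 seats: Ashgrove 5, Millford 3, Claybrook 0, Pinehurst 4.
At 13 seats: Ashgrove 5, Millford 3, Claybrook 1, Pinehurst 4.
No division's allocation decreased.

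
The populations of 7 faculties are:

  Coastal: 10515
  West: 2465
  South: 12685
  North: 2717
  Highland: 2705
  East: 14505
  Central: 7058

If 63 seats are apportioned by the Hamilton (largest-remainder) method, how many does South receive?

The standard divisor is 52650/63 ≈ 835.714.
Standard quotas: Coastal 12.5821, West 2.9496, South 15.1786, North 3.2511, Highland 3.2368, East 17.3564, Central 8.4455.
Lower quotas: Coastal 12, West 2, South 15, North 3, Highland 3, East 17, Central 8 (sum 60, leaving 3 seats).
Remainders in descending order: West 0.9496, Coastal 0.5821, Central 0.4455, East 0.3564, North 0.2511, Highland 0.2368, South 0.1786.
Largest remainders: West, Coastal, Central receive the extra seats.
South receives 15.

15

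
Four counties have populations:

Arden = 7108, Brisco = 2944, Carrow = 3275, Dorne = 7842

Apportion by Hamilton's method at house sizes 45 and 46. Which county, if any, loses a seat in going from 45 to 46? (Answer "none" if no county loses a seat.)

At 45 seats: Arden 15, Brisco 6, Carrow 7, Dorne 17.
At 46 seats: Arden 16, Brisco 6, Carrow 7, Dorne 17.
No county's allocation decreased.

none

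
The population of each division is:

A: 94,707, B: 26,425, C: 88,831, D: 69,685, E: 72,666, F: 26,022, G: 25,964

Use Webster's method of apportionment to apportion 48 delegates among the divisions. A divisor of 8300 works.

With modified divisor 8300: modified quotas A 11.410, B 3.184, C 10.703, D 8.396, E 8.755, F 3.135, G 3.128.
Rounding to the nearest integer: A 11, B 3, C 11, D 8, E 9, F 3, G 3 (total 48).

A=11, B=3, C=11, D=8, E=9, F=3, G=3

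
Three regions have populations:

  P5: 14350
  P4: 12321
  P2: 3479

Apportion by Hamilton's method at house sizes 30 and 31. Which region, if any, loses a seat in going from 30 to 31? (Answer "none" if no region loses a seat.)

At 30 seats: P5 14, P4 12, P2 4.
At 31 seats: P5 15, P4 13, P2 3.
P2 drops from 4 to 3.

P2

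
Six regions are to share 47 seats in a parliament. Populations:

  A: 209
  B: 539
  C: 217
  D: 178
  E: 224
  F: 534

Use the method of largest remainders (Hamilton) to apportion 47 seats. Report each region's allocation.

A 5, B 13, C 5, D 5, E 6, F 13

Total 1901; standard divisor 1901/47 ≈ 40.447.
Standard quotas: A 5.167, B 13.326, C 5.365, D 4.401, E 5.538, F 13.203.
Lower quotas: A 5, B 13, C 5, D 4, E 5, F 13 (sum 45, leaving 2 seats).
Remainders in descending order: E 0.538, D 0.401, C 0.365, B 0.326, F 0.203, A 0.167.
The surplus seats go to E, D.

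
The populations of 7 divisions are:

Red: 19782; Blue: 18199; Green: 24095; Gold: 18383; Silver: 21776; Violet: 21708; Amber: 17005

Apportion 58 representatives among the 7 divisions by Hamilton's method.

The standard divisor is 140948/58 ≈ 2430.138.
Standard quotas: Red 8.1403, Blue 7.4889, Green 9.9151, Gold 7.5646, Silver 8.9608, Violet 8.9328, Amber 6.9975.
Lower quotas: Red 8, Blue 7, Green 9, Gold 7, Silver 8, Violet 8, Amber 6 (sum 53, leaving 5 seats).
Remainders in descending order: Amber 0.9975, Silver 0.9608, Violet 0.9328, Green 0.9151, Gold 0.5646, Blue 0.4889, Red 0.1403.
Largest remainders: Amber, Silver, Violet, Green, Gold receive the extra seats.

Red 8, Blue 7, Green 10, Gold 8, Silver 9, Violet 9, Amber 7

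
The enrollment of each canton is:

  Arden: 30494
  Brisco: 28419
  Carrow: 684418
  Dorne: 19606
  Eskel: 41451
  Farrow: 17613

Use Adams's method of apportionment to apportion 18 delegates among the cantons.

Standard divisor 822001/18 ≈ 45666.722; standard quotas: Arden 0.668, Brisco 0.622, Carrow 14.987, Dorne 0.429, Eskel 0.908, Farrow 0.386.
Rounding up gives 1, 1, 15, 1, 1, 1 = 20 seats, so the divisor must be adjusted.
With modified divisor 54800: modified quotas Arden 0.556, Brisco 0.519, Carrow 12.489, Dorne 0.358, Eskel 0.756, Farrow 0.321.
Rounding up: Arden 1, Brisco 1, Carrow 13, Dorne 1, Eskel 1, Farrow 1 (total 18).

Arden 1, Brisco 1, Carrow 13, Dorne 1, Eskel 1, Farrow 1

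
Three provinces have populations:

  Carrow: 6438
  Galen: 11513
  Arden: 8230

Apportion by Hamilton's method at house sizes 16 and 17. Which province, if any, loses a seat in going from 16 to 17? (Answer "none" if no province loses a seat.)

none

At 16 seats: Carrow 4, Galen 7, Arden 5.
At 17 seats: Carrow 4, Galen 8, Arden 5.
No province's allocation decreased.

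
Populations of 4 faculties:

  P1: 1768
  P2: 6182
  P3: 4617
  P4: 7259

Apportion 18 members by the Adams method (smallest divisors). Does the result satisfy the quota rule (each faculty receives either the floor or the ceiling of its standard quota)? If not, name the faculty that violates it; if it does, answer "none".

none

Standard quotas: P1 1.605, P2 5.613, P3 4.192, P4 6.590.
Adams allocation: P1 2, P2 6, P3 4, P4 6.
Every allocation lies between the lower and upper quota.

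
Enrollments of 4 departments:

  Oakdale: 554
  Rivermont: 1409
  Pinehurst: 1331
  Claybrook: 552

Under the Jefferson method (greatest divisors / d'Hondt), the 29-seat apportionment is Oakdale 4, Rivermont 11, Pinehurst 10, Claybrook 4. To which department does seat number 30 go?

Pinehurst

Priority for the next seat is population ÷ (current seats + 1).
Priorities: Oakdale 110.800, Rivermont 117.417, Pinehurst 121.000, Claybrook 110.400.
Highest priority: Pinehurst.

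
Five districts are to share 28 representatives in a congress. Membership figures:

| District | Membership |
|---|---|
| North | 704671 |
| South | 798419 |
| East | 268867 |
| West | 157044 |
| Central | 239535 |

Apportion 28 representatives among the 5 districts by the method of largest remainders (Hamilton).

The standard divisor is 2168536/28 ≈ 77447.714.
Standard quotas: North 9.0987, South 10.3091, East 3.4716, West 2.0277, Central 3.0929.
Lower quotas: North 9, South 10, East 3, West 2, Central 3 (sum 27, leaving 1 seat).
Remainders in descending order: East 0.4716, South 0.3091, North 0.0987, Central 0.0929, West 0.0277.
Largest remainder: East receives the extra seat.

North=9, South=10, East=4, West=2, Central=3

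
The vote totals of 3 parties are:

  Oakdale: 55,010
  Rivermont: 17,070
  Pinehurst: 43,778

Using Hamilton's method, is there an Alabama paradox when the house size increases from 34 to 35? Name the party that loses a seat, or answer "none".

none

At 34 seats: Oakdale 16, Rivermont 5, Pinehurst 13.
At 35 seats: Oakdale 17, Rivermont 5, Pinehurst 13.
No party's allocation decreased.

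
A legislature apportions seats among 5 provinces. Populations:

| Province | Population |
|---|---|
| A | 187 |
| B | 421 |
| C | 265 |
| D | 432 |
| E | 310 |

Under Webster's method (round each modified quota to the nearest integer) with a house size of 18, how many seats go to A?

Standard divisor 1615/18 ≈ 89.722; standard quotas: A 2.084, B 4.692, C 2.954, D 4.815, E 3.455.
Rounding to the nearest integer gives A 2, B 5, C 3, D 5, E 3 — total 18, matching the house size, so no adjustment is needed.
A receives 2.

2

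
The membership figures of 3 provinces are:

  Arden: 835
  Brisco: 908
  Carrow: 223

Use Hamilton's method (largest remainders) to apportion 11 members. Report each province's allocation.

The standard divisor is 1966/11 ≈ 178.727.
Standard quotas: Arden 4.672, Brisco 5.080, Carrow 1.248.
Lower quotas: Arden 4, Brisco 5, Carrow 1 (sum 10, leaving 1 seat).
Remainders in descending order: Arden 0.672, Carrow 0.248, Brisco 0.080.
Largest remainder: Arden receives the extra seat.

Arden 5, Brisco 5, Carrow 1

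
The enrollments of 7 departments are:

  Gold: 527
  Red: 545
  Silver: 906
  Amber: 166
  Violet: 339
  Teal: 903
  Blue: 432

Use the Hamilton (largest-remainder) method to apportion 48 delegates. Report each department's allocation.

Gold 7; Red 7; Silver 11; Amber 2; Violet 4; Teal 11; Blue 6

Total 3818; standard divisor 3818/48 ≈ 79.542.
Standard quotas: Gold 6.625, Red 6.852, Silver 11.390, Amber 2.087, Violet 4.262, Teal 11.353, Blue 5.431.
Lower quotas: Gold 6, Red 6, Silver 11, Amber 2, Violet 4, Teal 11, Blue 5 (sum 45, leaving 3 seats).
Remainders in descending order: Red 0.852, Gold 0.625, Blue 0.431, Silver 0.390, Teal 0.353, Violet 0.262, Amber 0.087.
Largest remainders: Red, Gold, Blue receive the extra seats.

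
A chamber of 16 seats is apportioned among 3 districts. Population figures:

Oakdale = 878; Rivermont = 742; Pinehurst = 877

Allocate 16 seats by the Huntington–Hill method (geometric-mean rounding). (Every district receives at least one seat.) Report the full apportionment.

Oakdale: 6, Rivermont: 5, Pinehurst: 5

With divisor 160.2: modified quotas Oakdale 5.481, Rivermont 4.632, Pinehurst 5.474.
Geometric-mean thresholds: Oakdale √(5·6)=5.477, Rivermont √(4·5)=4.472, Pinehurst √(5·6)=5.477.
Each quota rounded against its threshold gives Oakdale 6, Rivermont 5, Pinehurst 5 (total 16).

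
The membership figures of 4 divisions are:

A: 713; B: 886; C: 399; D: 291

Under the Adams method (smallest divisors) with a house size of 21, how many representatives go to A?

6

Standard divisor 2289/21 ≈ 109; standard quotas: A 6.541, B 8.128, C 3.661, D 2.670.
Rounding up gives 7, 9, 4, 3 = 23 seats, so the divisor must be adjusted.
With modified divisor 120: modified quotas A 5.942, B 7.383, C 3.325, D 2.425.
Rounding up: A 6, B 8, C 4, D 3 (total 21).
A receives 6.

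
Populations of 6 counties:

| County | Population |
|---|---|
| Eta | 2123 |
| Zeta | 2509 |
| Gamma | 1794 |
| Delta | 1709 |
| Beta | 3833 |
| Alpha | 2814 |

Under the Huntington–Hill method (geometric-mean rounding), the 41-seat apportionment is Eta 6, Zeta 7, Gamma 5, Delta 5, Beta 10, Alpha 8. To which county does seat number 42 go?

Beta

Priority for the next seat is population ÷ (√(s·(s+1))).
Priorities: Eta 327.586, Zeta 335.279, Gamma 327.538, Delta 312.019, Beta 365.462, Alpha 331.633.
Highest priority: Beta.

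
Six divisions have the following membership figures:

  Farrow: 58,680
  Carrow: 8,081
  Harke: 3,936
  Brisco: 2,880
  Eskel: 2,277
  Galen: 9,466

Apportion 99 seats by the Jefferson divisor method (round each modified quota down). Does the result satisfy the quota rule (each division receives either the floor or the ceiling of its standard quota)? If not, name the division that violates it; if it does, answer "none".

Standard quotas: Farrow 68.089, Carrow 9.377, Harke 4.567, Brisco 3.342, Eskel 2.642, Galen 10.984.
Jefferson allocation: Farrow 70, Carrow 9, Harke 4, Brisco 3, Eskel 2, Galen 11.
Farrow has quota 68.089 (lower 68, upper 69) but receives 70 — outside the quota interval.

Farrow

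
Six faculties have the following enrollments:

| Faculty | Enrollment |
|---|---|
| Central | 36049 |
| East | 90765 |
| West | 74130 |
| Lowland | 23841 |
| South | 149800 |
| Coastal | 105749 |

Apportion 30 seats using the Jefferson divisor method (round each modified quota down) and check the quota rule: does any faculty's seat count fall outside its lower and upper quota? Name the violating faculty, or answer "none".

Standard quotas: Central 2.251, East 5.669, West 4.630, Lowland 1.489, South 9.356, Coastal 6.605.
Jefferson allocation: Central 2, East 6, West 4, Lowland 1, South 10, Coastal 7.
Every allocation lies between the lower and upper quota.

none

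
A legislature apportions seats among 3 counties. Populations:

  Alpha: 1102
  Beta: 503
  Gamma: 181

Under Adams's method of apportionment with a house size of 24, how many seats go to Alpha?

Standard divisor 1786/24 ≈ 74.417; standard quotas: Alpha 14.809, Beta 6.759, Gamma 2.432.
Rounding up gives 15, 7, 3 = 25 seats, so the divisor must be adjusted.
With modified divisor 80: modified quotas Alpha 13.775, Beta 6.287, Gamma 2.263.
Rounding up: Alpha 14, Beta 7, Gamma 3 (total 24).
Alpha receives 14.

14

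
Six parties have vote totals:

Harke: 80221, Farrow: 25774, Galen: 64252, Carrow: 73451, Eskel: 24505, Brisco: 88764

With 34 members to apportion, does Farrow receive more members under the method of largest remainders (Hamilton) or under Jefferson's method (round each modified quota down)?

Hamilton: Harke 8, Farrow 3, Galen 6, Carrow 7, Eskel 2, Brisco 8.
Jefferson: Harke 8, Farrow 2, Galen 6, Carrow 7, Eskel 2, Brisco 9.
Farrow gets 3 under Hamilton and 2 under Jefferson.

Hamilton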